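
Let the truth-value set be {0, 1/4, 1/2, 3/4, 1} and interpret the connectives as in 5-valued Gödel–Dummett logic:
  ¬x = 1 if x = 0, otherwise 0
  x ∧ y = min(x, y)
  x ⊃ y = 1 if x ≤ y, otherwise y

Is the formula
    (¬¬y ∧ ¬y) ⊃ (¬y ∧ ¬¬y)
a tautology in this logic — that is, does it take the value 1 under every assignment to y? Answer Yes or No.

Yes

y = 0 ↦ 1
y = 1/4 ↦ 1
y = 1/2 ↦ 1
y = 3/4 ↦ 1
y = 1 ↦ 1
Every assignment gives a value ≥ 1.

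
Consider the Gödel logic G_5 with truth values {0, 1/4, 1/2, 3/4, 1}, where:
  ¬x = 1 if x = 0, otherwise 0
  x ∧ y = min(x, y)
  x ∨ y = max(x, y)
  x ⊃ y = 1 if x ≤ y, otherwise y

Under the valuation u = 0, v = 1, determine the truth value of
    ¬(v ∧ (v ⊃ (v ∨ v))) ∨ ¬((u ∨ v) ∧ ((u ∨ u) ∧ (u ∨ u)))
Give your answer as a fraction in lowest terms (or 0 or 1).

1

v ∨ v = 1 ∨ 1 = 1
v ⊃ (v ∨ v) = 1 ⊃ 1 = 1
v ∧ (v ⊃ (v ∨ v)) = 1 ∧ 1 = 1
¬(v ∧ (v ⊃ (v ∨ v))) = ¬1 = 0
u ∨ v = 0 ∨ 1 = 1
u ∨ u = 0 ∨ 0 = 0
u ∨ u = 0 ∨ 0 = 0
(u ∨ u) ∧ (u ∨ u) = 0 ∧ 0 = 0
(u ∨ v) ∧ ((u ∨ u) ∧ (u ∨ u)) = 1 ∧ 0 = 0
¬((u ∨ v) ∧ ((u ∨ u) ∧ (u ∨ u))) = ¬0 = 1
¬(v ∧ (v ⊃ (v ∨ v))) ∨ ¬((u ∨ v) ∧ ((u ∨ u) ∧ (u ∨ u))) = 0 ∨ 1 = 1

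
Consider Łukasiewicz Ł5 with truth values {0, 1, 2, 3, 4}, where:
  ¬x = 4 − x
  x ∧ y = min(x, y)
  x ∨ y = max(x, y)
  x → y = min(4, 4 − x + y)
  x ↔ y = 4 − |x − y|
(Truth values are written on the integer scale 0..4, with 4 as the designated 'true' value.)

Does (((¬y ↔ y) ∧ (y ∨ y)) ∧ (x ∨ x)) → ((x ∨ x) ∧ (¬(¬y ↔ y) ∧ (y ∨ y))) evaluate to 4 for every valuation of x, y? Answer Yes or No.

Counterexample: take x = 1, y = 2.
¬y = ¬2 = 2
¬y ↔ y = 2 ↔ 2 = 4
y ∨ y = 2 ∨ 2 = 2
(¬y ↔ y) ∧ (y ∨ y) = 4 ∧ 2 = 2
x ∨ x = 1 ∨ 1 = 1
((¬y ↔ y) ∧ (y ∨ y)) ∧ (x ∨ x) = 2 ∧ 1 = 1
x ∨ x = 1 ∨ 1 = 1
¬y = ¬2 = 2
¬y ↔ y = 2 ↔ 2 = 4
¬(¬y ↔ y) = ¬4 = 0
y ∨ y = 2 ∨ 2 = 2
¬(¬y ↔ y) ∧ (y ∨ y) = 0 ∧ 2 = 0
(x ∨ x) ∧ (¬(¬y ↔ y) ∧ (y ∨ y)) = 1 ∧ 0 = 0
(((¬y ↔ y) ∧ (y ∨ y)) ∧ (x ∨ x)) → ((x ∨ x) ∧ (¬(¬y ↔ y) ∧ (y ∨ y))) = 1 → 0 = 3
This gives 3 ≠ 4.

No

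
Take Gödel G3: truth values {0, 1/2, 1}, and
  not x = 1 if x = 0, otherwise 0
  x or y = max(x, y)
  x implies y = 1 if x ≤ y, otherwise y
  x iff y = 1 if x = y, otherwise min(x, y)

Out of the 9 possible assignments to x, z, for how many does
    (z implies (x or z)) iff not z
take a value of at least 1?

x = 0, z = 0 ↦ 1  ≥
x = 0, z = 1/2 ↦ 0  <
x = 0, z = 1 ↦ 0  <
x = 1/2, z = 0 ↦ 1  ≥
x = 1/2, z = 1/2 ↦ 0  <
x = 1/2, z = 1 ↦ 0  <
x = 1, z = 0 ↦ 1  ≥
x = 1, z = 1/2 ↦ 0  <
x = 1, z = 1 ↦ 0  <
So 3 of the 9 assignments meet the threshold.

3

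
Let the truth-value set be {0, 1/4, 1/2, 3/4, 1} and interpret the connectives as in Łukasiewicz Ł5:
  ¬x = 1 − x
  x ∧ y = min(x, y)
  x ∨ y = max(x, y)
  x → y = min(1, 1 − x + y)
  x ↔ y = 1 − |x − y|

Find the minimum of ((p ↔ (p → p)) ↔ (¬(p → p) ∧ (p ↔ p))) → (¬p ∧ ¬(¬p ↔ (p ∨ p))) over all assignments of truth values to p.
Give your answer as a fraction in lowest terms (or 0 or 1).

1/2

Take p = 1/2:
p → p = 1/2 → 1/2 = 1
p ↔ (p → p) = 1/2 ↔ 1 = 1/2
p → p = 1/2 → 1/2 = 1
¬(p → p) = ¬1 = 0
p ↔ p = 1/2 ↔ 1/2 = 1
¬(p → p) ∧ (p ↔ p) = 0 ∧ 1 = 0
(p ↔ (p → p)) ↔ (¬(p → p) ∧ (p ↔ p)) = 1/2 ↔ 0 = 1/2
¬p = ¬1/2 = 1/2
¬p = ¬1/2 = 1/2
p ∨ p = 1/2 ∨ 1/2 = 1/2
¬p ↔ (p ∨ p) = 1/2 ↔ 1/2 = 1
¬(¬p ↔ (p ∨ p)) = ¬1 = 0
¬p ∧ ¬(¬p ↔ (p ∨ p)) = 1/2 ∧ 0 = 0
((p ↔ (p → p)) ↔ (¬(p → p) ∧ (p ↔ p))) → (¬p ∧ ¬(¬p ↔ (p ∨ p))) = 1/2 → 0 = 1/2
No assignment yields a value below 1/2, so this is the minimum.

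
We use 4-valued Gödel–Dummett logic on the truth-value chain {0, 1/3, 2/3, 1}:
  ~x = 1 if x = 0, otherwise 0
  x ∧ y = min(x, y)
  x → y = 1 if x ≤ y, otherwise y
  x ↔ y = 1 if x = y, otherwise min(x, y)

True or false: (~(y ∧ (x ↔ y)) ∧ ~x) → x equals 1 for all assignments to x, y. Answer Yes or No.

No

Counterexample: take x = 0, y = 0.
x ↔ y = 0 ↔ 0 = 1
y ∧ (x ↔ y) = 0 ∧ 1 = 0
~(y ∧ (x ↔ y)) = ~0 = 1
~x = ~0 = 1
~(y ∧ (x ↔ y)) ∧ ~x = 1 ∧ 1 = 1
(~(y ∧ (x ↔ y)) ∧ ~x) → x = 1 → 0 = 0
This gives 0 ≠ 1.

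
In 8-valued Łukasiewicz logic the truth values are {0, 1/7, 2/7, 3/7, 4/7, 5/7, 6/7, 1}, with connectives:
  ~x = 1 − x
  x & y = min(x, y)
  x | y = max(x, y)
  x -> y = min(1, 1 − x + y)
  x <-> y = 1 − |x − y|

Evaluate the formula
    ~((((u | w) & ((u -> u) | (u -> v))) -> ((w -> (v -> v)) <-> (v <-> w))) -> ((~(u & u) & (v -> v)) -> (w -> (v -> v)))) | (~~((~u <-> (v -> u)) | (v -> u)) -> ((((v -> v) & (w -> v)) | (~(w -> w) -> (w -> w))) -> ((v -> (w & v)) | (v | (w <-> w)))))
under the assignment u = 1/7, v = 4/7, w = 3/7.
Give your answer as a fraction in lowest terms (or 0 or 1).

u | w = 1/7 | 3/7 = 3/7
u -> u = 1/7 -> 1/7 = 1
u -> v = 1/7 -> 4/7 = 1
(u -> u) | (u -> v) = 1 | 1 = 1
(u | w) & ((u -> u) | (u -> v)) = 3/7 & 1 = 3/7
v -> v = 4/7 -> 4/7 = 1
w -> (v -> v) = 3/7 -> 1 = 1
v <-> w = 4/7 <-> 3/7 = 6/7
(w -> (v -> v)) <-> (v <-> w) = 1 <-> 6/7 = 6/7
((u | w) & ((u -> u) | (u -> v))) -> ((w -> (v -> v)) <-> (v <-> w)) = 3/7 -> 6/7 = 1
u & u = 1/7 & 1/7 = 1/7
~(u & u) = ~1/7 = 6/7
v -> v = 4/7 -> 4/7 = 1
~(u & u) & (v -> v) = 6/7 & 1 = 6/7
v -> v = 4/7 -> 4/7 = 1
w -> (v -> v) = 3/7 -> 1 = 1
(~(u & u) & (v -> v)) -> (w -> (v -> v)) = 6/7 -> 1 = 1
(((u | w) & ((u -> u) | (u -> v))) -> ((w -> (v -> v)) <-> (v <-> w))) -> ((~(u & u) & (v -> v)) -> (w -> (v -> v))) = 1 -> 1 = 1
~((((u | w) & ((u -> u) | (u -> v))) -> ((w -> (v -> v)) <-> (v <-> w))) -> ((~(u & u) & (v -> v)) -> (w -> (v -> v)))) = ~1 = 0
~u = ~1/7 = 6/7
v -> u = 4/7 -> 1/7 = 4/7
~u <-> (v -> u) = 6/7 <-> 4/7 = 5/7
v -> u = 4/7 -> 1/7 = 4/7
(~u <-> (v -> u)) | (v -> u) = 5/7 | 4/7 = 5/7
~((~u <-> (v -> u)) | (v -> u)) = ~5/7 = 2/7
~~((~u <-> (v -> u)) | (v -> u)) = ~2/7 = 5/7
v -> v = 4/7 -> 4/7 = 1
w -> v = 3/7 -> 4/7 = 1
(v -> v) & (w -> v) = 1 & 1 = 1
w -> w = 3/7 -> 3/7 = 1
~(w -> w) = ~1 = 0
w -> w = 3/7 -> 3/7 = 1
~(w -> w) -> (w -> w) = 0 -> 1 = 1
((v -> v) & (w -> v)) | (~(w -> w) -> (w -> w)) = 1 | 1 = 1
w & v = 3/7 & 4/7 = 3/7
v -> (w & v) = 4/7 -> 3/7 = 6/7
w <-> w = 3/7 <-> 3/7 = 1
v | (w <-> w) = 4/7 | 1 = 1
(v -> (w & v)) | (v | (w <-> w)) = 6/7 | 1 = 1
(((v -> v) & (w -> v)) | (~(w -> w) -> (w -> w))) -> ((v -> (w & v)) | (v | (w <-> w))) = 1 -> 1 = 1
~~((~u <-> (v -> u)) | (v -> u)) -> ((((v -> v) & (w -> v)) | (~(w -> w) -> (w -> w))) -> ((v -> (w & v)) | (v | (w <-> w)))) = 5/7 -> 1 = 1
~((((u | w) & ((u -> u) | (u -> v))) -> ((w -> (v -> v)) <-> (v <-> w))) -> ((~(u & u) & (v -> v)) -> (w -> (v -> v)))) | (~~((~u <-> (v -> u)) | (v -> u)) -> ((((v -> v) & (w -> v)) | (~(w -> w) -> (w -> w))) -> ((v -> (w & v)) | (v | (w <-> w))))) = 0 | 1 = 1

1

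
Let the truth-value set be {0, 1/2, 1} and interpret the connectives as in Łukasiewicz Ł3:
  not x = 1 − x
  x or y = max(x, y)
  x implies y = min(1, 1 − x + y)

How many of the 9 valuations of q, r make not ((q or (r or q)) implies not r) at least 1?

q = 0, r = 0 ↦ 0  <
q = 0, r = 1/2 ↦ 0  <
q = 0, r = 1 ↦ 1  ≥
q = 1/2, r = 0 ↦ 0  <
q = 1/2, r = 1/2 ↦ 0  <
q = 1/2, r = 1 ↦ 1  ≥
q = 1, r = 0 ↦ 0  <
q = 1, r = 1/2 ↦ 1/2  <
q = 1, r = 1 ↦ 1  ≥
So 3 of the 9 assignments meet the threshold.

3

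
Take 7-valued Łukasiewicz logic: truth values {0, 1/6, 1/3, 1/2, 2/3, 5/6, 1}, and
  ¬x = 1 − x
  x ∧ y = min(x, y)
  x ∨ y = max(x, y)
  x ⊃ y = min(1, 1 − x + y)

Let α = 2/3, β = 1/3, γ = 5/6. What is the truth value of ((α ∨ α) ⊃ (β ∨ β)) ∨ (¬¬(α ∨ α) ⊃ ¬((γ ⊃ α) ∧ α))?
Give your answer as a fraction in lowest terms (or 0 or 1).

α ∨ α = 2/3 ∨ 2/3 = 2/3
β ∨ β = 1/3 ∨ 1/3 = 1/3
(α ∨ α) ⊃ (β ∨ β) = 2/3 ⊃ 1/3 = 2/3
α ∨ α = 2/3 ∨ 2/3 = 2/3
¬(α ∨ α) = ¬2/3 = 1/3
¬¬(α ∨ α) = ¬1/3 = 2/3
γ ⊃ α = 5/6 ⊃ 2/3 = 5/6
(γ ⊃ α) ∧ α = 5/6 ∧ 2/3 = 2/3
¬((γ ⊃ α) ∧ α) = ¬2/3 = 1/3
¬¬(α ∨ α) ⊃ ¬((γ ⊃ α) ∧ α) = 2/3 ⊃ 1/3 = 2/3
((α ∨ α) ⊃ (β ∨ β)) ∨ (¬¬(α ∨ α) ⊃ ¬((γ ⊃ α) ∧ α)) = 2/3 ∨ 2/3 = 2/3

2/3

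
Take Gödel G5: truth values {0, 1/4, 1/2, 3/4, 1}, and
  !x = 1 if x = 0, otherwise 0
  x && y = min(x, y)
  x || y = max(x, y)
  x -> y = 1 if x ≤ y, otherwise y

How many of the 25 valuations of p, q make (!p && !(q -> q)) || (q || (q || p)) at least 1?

value 1: 9 assignments (counts)
value 3/4: 7 assignments
value 1/2: 5 assignments
value 1/4: 3 assignments
value 0: 1 assignment
So 9 of the 25 assignments meet the threshold.

9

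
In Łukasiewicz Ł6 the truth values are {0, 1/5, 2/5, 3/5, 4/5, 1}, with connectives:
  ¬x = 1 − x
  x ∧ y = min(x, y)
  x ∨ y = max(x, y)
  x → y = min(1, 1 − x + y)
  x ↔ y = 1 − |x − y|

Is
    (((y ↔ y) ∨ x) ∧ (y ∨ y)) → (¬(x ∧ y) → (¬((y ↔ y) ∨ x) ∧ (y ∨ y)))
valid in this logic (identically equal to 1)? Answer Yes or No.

No

Counterexample: take x = 0, y = 1/5.
y ↔ y = 1/5 ↔ 1/5 = 1
(y ↔ y) ∨ x = 1 ∨ 0 = 1
y ∨ y = 1/5 ∨ 1/5 = 1/5
((y ↔ y) ∨ x) ∧ (y ∨ y) = 1 ∧ 1/5 = 1/5
x ∧ y = 0 ∧ 1/5 = 0
¬(x ∧ y) = ¬0 = 1
y ↔ y = 1/5 ↔ 1/5 = 1
(y ↔ y) ∨ x = 1 ∨ 0 = 1
¬((y ↔ y) ∨ x) = ¬1 = 0
y ∨ y = 1/5 ∨ 1/5 = 1/5
¬((y ↔ y) ∨ x) ∧ (y ∨ y) = 0 ∧ 1/5 = 0
¬(x ∧ y) → (¬((y ↔ y) ∨ x) ∧ (y ∨ y)) = 1 → 0 = 0
(((y ↔ y) ∨ x) ∧ (y ∨ y)) → (¬(x ∧ y) → (¬((y ↔ y) ∨ x) ∧ (y ∨ y))) = 1/5 → 0 = 4/5
This gives 4/5 ≠ 1.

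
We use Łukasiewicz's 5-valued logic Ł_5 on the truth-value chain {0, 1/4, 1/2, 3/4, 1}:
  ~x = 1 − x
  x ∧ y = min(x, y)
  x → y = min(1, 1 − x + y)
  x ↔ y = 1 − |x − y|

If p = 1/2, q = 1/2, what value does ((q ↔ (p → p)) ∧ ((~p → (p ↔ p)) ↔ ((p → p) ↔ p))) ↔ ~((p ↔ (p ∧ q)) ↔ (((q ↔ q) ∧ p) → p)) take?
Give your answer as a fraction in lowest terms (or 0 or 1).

p → p = 1/2 → 1/2 = 1
q ↔ (p → p) = 1/2 ↔ 1 = 1/2
~p = ~1/2 = 1/2
p ↔ p = 1/2 ↔ 1/2 = 1
~p → (p ↔ p) = 1/2 → 1 = 1
p → p = 1/2 → 1/2 = 1
(p → p) ↔ p = 1 ↔ 1/2 = 1/2
(~p → (p ↔ p)) ↔ ((p → p) ↔ p) = 1 ↔ 1/2 = 1/2
(q ↔ (p → p)) ∧ ((~p → (p ↔ p)) ↔ ((p → p) ↔ p)) = 1/2 ∧ 1/2 = 1/2
p ∧ q = 1/2 ∧ 1/2 = 1/2
p ↔ (p ∧ q) = 1/2 ↔ 1/2 = 1
q ↔ q = 1/2 ↔ 1/2 = 1
(q ↔ q) ∧ p = 1 ∧ 1/2 = 1/2
((q ↔ q) ∧ p) → p = 1/2 → 1/2 = 1
(p ↔ (p ∧ q)) ↔ (((q ↔ q) ∧ p) → p) = 1 ↔ 1 = 1
~((p ↔ (p ∧ q)) ↔ (((q ↔ q) ∧ p) → p)) = ~1 = 0
((q ↔ (p → p)) ∧ ((~p → (p ↔ p)) ↔ ((p → p) ↔ p))) ↔ ~((p ↔ (p ∧ q)) ↔ (((q ↔ q) ∧ p) → p)) = 1/2 ↔ 0 = 1/2

1/2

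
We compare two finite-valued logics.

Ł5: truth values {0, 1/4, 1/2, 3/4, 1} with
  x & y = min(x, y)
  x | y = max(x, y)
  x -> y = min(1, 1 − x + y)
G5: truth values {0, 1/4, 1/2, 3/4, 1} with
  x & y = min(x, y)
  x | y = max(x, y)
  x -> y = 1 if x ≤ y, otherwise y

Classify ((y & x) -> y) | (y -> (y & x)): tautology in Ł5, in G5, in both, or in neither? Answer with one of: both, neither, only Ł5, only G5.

both

In Ł5: every assignment gives 1 — tautology.
In G5: every assignment gives 1 — tautology.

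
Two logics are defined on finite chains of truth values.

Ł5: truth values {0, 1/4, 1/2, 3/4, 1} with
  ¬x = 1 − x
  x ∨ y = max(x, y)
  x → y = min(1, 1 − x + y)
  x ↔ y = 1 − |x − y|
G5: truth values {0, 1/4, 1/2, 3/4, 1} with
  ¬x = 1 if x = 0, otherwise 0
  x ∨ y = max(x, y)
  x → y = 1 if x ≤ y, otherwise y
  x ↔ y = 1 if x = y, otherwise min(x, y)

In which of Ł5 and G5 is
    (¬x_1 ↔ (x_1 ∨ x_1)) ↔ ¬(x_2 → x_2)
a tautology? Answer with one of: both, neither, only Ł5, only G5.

only G5

In Ł5: at x_1 = 1/4, x_2 = 0 the value is 1/2 — not a tautology.
In G5: every assignment gives 1 — tautology.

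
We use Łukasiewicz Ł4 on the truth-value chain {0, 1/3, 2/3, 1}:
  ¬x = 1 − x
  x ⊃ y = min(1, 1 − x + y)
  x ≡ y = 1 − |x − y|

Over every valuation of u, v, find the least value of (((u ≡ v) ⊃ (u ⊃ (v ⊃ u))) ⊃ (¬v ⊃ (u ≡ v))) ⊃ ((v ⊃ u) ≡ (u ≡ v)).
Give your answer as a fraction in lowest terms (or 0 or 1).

Take u = 2/3, v = 1/3:
u ≡ v = 2/3 ≡ 1/3 = 2/3
v ⊃ u = 1/3 ⊃ 2/3 = 1
u ⊃ (v ⊃ u) = 2/3 ⊃ 1 = 1
(u ≡ v) ⊃ (u ⊃ (v ⊃ u)) = 2/3 ⊃ 1 = 1
¬v = ¬1/3 = 2/3
u ≡ v = 2/3 ≡ 1/3 = 2/3
¬v ⊃ (u ≡ v) = 2/3 ⊃ 2/3 = 1
((u ≡ v) ⊃ (u ⊃ (v ⊃ u))) ⊃ (¬v ⊃ (u ≡ v)) = 1 ⊃ 1 = 1
v ⊃ u = 1/3 ⊃ 2/3 = 1
u ≡ v = 2/3 ≡ 1/3 = 2/3
(v ⊃ u) ≡ (u ≡ v) = 1 ≡ 2/3 = 2/3
(((u ≡ v) ⊃ (u ⊃ (v ⊃ u))) ⊃ (¬v ⊃ (u ≡ v))) ⊃ ((v ⊃ u) ≡ (u ≡ v)) = 1 ⊃ 2/3 = 2/3
No assignment yields a value below 2/3, so this is the minimum.

2/3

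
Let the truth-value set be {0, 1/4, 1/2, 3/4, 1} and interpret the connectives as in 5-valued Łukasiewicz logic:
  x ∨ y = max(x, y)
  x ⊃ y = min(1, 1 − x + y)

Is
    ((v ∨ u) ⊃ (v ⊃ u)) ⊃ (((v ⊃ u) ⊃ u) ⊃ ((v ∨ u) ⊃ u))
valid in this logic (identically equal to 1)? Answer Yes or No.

Yes

At u = 1/2, v = 1/2, for instance:
v ∨ u = 1/2 ∨ 1/2 = 1/2
v ⊃ u = 1/2 ⊃ 1/2 = 1
(v ∨ u) ⊃ (v ⊃ u) = 1/2 ⊃ 1 = 1
(v ⊃ u) ⊃ u = 1 ⊃ 1/2 = 1/2
(v ∨ u) ⊃ u = 1/2 ⊃ 1/2 = 1
((v ⊃ u) ⊃ u) ⊃ ((v ∨ u) ⊃ u) = 1/2 ⊃ 1 = 1
((v ∨ u) ⊃ (v ⊃ u)) ⊃ (((v ⊃ u) ⊃ u) ⊃ ((v ∨ u) ⊃ u)) = 1 ⊃ 1 = 1
and checking the remaining 24 assignments likewise gives ≥ 1 in every case.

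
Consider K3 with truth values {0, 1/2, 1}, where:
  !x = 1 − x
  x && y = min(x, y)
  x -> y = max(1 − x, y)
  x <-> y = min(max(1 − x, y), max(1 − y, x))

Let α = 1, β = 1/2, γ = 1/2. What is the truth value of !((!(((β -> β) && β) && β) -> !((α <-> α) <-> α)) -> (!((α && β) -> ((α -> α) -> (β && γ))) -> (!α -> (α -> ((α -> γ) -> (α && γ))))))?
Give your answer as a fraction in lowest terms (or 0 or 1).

0

β -> β = 1/2 -> 1/2 = 1/2
(β -> β) && β = 1/2 && 1/2 = 1/2
((β -> β) && β) && β = 1/2 && 1/2 = 1/2
!(((β -> β) && β) && β) = !1/2 = 1/2
α <-> α = 1 <-> 1 = 1
(α <-> α) <-> α = 1 <-> 1 = 1
!((α <-> α) <-> α) = !1 = 0
!(((β -> β) && β) && β) -> !((α <-> α) <-> α) = 1/2 -> 0 = 1/2
α && β = 1 && 1/2 = 1/2
α -> α = 1 -> 1 = 1
β && γ = 1/2 && 1/2 = 1/2
(α -> α) -> (β && γ) = 1 -> 1/2 = 1/2
(α && β) -> ((α -> α) -> (β && γ)) = 1/2 -> 1/2 = 1/2
!((α && β) -> ((α -> α) -> (β && γ))) = !1/2 = 1/2
!α = !1 = 0
α -> γ = 1 -> 1/2 = 1/2
α && γ = 1 && 1/2 = 1/2
(α -> γ) -> (α && γ) = 1/2 -> 1/2 = 1/2
α -> ((α -> γ) -> (α && γ)) = 1 -> 1/2 = 1/2
!α -> (α -> ((α -> γ) -> (α && γ))) = 0 -> 1/2 = 1
!((α && β) -> ((α -> α) -> (β && γ))) -> (!α -> (α -> ((α -> γ) -> (α && γ)))) = 1/2 -> 1 = 1
(!(((β -> β) && β) && β) -> !((α <-> α) <-> α)) -> (!((α && β) -> ((α -> α) -> (β && γ))) -> (!α -> (α -> ((α -> γ) -> (α && γ))))) = 1/2 -> 1 = 1
!((!(((β -> β) && β) && β) -> !((α <-> α) <-> α)) -> (!((α && β) -> ((α -> α) -> (β && γ))) -> (!α -> (α -> ((α -> γ) -> (α && γ)))))) = !1 = 0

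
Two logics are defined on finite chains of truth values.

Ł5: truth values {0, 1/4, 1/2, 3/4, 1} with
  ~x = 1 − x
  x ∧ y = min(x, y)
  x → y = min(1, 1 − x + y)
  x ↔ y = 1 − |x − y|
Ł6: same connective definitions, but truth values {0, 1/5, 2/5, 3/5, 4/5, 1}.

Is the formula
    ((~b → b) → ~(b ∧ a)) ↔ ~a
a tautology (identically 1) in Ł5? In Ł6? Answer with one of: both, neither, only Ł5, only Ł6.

In Ł5: at a = 1/4, b = 0 the value is 3/4 — not a tautology.
In Ł6: at a = 1/5, b = 0 the value is 4/5 — not a tautology.

neither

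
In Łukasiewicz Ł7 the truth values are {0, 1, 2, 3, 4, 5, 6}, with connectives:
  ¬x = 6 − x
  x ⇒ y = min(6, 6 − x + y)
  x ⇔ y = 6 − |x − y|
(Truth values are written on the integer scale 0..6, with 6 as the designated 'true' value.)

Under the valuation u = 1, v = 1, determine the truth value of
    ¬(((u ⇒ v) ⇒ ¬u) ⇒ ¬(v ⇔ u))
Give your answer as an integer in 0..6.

u ⇒ v = 1 ⇒ 1 = 6
¬u = ¬1 = 5
(u ⇒ v) ⇒ ¬u = 6 ⇒ 5 = 5
v ⇔ u = 1 ⇔ 1 = 6
¬(v ⇔ u) = ¬6 = 0
((u ⇒ v) ⇒ ¬u) ⇒ ¬(v ⇔ u) = 5 ⇒ 0 = 1
¬(((u ⇒ v) ⇒ ¬u) ⇒ ¬(v ⇔ u)) = ¬1 = 5

5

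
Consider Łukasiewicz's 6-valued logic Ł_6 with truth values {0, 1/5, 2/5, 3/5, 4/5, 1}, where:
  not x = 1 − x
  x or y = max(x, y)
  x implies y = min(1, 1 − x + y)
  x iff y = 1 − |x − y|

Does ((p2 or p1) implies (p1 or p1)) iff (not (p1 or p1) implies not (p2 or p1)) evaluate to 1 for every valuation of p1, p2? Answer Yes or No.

At p1 = 1/5, p2 = 1/5, for instance:
p2 or p1 = 1/5 or 1/5 = 1/5
p1 or p1 = 1/5 or 1/5 = 1/5
(p2 or p1) implies (p1 or p1) = 1/5 implies 1/5 = 1
not (p1 or p1) = not 1/5 = 4/5
not (p2 or p1) = not 1/5 = 4/5
not (p1 or p1) implies not (p2 or p1) = 4/5 implies 4/5 = 1
((p2 or p1) implies (p1 or p1)) iff (not (p1 or p1) implies not (p2 or p1)) = 1 iff 1 = 1
and checking the remaining 35 assignments likewise gives ≥ 1 in every case.

Yes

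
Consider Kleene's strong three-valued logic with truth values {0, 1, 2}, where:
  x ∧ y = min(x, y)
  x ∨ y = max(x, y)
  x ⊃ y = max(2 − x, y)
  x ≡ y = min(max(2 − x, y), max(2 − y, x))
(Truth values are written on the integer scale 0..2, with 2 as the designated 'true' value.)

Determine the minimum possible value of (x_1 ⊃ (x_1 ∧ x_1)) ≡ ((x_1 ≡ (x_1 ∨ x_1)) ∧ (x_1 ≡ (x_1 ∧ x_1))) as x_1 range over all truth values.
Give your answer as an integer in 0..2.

1

Take x_1 = 1:
x_1 ∧ x_1 = 1 ∧ 1 = 1
x_1 ⊃ (x_1 ∧ x_1) = 1 ⊃ 1 = 1
x_1 ∨ x_1 = 1 ∨ 1 = 1
x_1 ≡ (x_1 ∨ x_1) = 1 ≡ 1 = 1
x_1 ∧ x_1 = 1 ∧ 1 = 1
x_1 ≡ (x_1 ∧ x_1) = 1 ≡ 1 = 1
(x_1 ≡ (x_1 ∨ x_1)) ∧ (x_1 ≡ (x_1 ∧ x_1)) = 1 ∧ 1 = 1
(x_1 ⊃ (x_1 ∧ x_1)) ≡ ((x_1 ≡ (x_1 ∨ x_1)) ∧ (x_1 ≡ (x_1 ∧ x_1))) = 1 ≡ 1 = 1
No assignment yields a value below 1, so this is the minimum.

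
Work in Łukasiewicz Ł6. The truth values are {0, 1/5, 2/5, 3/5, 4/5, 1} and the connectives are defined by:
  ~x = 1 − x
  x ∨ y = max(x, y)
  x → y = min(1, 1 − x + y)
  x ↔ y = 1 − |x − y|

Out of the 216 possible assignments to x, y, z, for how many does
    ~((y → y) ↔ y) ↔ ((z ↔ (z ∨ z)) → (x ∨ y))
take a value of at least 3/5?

value 1: 18 assignments (counts)
value 4/5: 66 assignments (counts)
value 3/5: 24 assignments (counts)
value 2/5: 54 assignments
value 1/5: 12 assignments
value 0: 42 assignments
So 108 of the 216 assignments meet the threshold.

108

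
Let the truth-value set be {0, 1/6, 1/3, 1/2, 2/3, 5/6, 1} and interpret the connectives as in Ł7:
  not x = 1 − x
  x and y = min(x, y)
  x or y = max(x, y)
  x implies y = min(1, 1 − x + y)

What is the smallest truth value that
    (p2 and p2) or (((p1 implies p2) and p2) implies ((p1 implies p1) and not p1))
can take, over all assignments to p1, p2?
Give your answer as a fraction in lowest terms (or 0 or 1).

1/2

Take p1 = 1, p2 = 1/2:
p2 and p2 = 1/2 and 1/2 = 1/2
p1 implies p2 = 1 implies 1/2 = 1/2
(p1 implies p2) and p2 = 1/2 and 1/2 = 1/2
p1 implies p1 = 1 implies 1 = 1
not p1 = not 1 = 0
(p1 implies p1) and not p1 = 1 and 0 = 0
((p1 implies p2) and p2) implies ((p1 implies p1) and not p1) = 1/2 implies 0 = 1/2
(p2 and p2) or (((p1 implies p2) and p2) implies ((p1 implies p1) and not p1)) = 1/2 or 1/2 = 1/2
No assignment yields a value below 1/2, so this is the minimum.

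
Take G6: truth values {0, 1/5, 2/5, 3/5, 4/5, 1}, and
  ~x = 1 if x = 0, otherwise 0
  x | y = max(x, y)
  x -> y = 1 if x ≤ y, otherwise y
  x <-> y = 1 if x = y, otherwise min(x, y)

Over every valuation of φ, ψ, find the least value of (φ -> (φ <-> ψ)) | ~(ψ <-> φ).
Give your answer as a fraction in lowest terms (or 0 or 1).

Take φ = 2/5, ψ = 1/5:
φ <-> ψ = 2/5 <-> 1/5 = 1/5
φ -> (φ <-> ψ) = 2/5 -> 1/5 = 1/5
ψ <-> φ = 1/5 <-> 2/5 = 1/5
~(ψ <-> φ) = ~1/5 = 0
(φ -> (φ <-> ψ)) | ~(ψ <-> φ) = 1/5 | 0 = 1/5
No assignment yields a value below 1/5, so this is the minimum.

1/5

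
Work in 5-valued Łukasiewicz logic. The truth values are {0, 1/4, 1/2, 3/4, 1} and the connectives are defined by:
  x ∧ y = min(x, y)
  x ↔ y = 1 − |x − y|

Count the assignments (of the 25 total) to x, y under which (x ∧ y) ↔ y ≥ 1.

15

value 1: 15 assignments (counts)
value 3/4: 4 assignments
value 1/2: 3 assignments
value 1/4: 2 assignments
value 0: 1 assignment
So 15 of the 25 assignments meet the threshold.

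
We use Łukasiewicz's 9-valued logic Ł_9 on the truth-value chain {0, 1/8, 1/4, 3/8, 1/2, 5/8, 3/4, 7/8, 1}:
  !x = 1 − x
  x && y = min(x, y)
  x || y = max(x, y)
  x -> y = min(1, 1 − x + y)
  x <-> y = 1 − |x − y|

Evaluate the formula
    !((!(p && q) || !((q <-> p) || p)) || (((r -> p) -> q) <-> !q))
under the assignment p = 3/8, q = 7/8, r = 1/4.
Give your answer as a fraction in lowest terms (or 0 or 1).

3/8

p && q = 3/8 && 7/8 = 3/8
!(p && q) = !3/8 = 5/8
q <-> p = 7/8 <-> 3/8 = 1/2
(q <-> p) || p = 1/2 || 3/8 = 1/2
!((q <-> p) || p) = !1/2 = 1/2
!(p && q) || !((q <-> p) || p) = 5/8 || 1/2 = 5/8
r -> p = 1/4 -> 3/8 = 1
(r -> p) -> q = 1 -> 7/8 = 7/8
!q = !7/8 = 1/8
((r -> p) -> q) <-> !q = 7/8 <-> 1/8 = 1/4
(!(p && q) || !((q <-> p) || p)) || (((r -> p) -> q) <-> !q) = 5/8 || 1/4 = 5/8
!((!(p && q) || !((q <-> p) || p)) || (((r -> p) -> q) <-> !q)) = !5/8 = 3/8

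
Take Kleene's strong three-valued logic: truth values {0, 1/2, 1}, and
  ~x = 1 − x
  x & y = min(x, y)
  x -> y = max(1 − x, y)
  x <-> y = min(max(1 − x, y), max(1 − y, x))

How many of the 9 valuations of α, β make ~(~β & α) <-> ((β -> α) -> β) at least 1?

4

α = 0, β = 0 ↦ 0  <
α = 0, β = 1/2 ↦ 1/2  <
α = 0, β = 1 ↦ 1  ≥
α = 1/2, β = 0 ↦ 1/2  <
α = 1/2, β = 1/2 ↦ 1/2  <
α = 1/2, β = 1 ↦ 1  ≥
α = 1, β = 0 ↦ 1  ≥
α = 1, β = 1/2 ↦ 1/2  <
α = 1, β = 1 ↦ 1  ≥
So 4 of the 9 assignments meet the threshold.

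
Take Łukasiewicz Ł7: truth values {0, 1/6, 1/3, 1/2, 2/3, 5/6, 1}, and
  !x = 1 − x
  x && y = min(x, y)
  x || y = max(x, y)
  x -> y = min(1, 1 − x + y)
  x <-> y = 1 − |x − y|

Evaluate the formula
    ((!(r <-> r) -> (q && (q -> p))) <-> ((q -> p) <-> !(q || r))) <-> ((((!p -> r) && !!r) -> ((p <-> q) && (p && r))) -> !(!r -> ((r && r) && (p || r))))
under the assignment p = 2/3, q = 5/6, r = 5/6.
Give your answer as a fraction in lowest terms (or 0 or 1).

5/6

r <-> r = 5/6 <-> 5/6 = 1
!(r <-> r) = !1 = 0
q -> p = 5/6 -> 2/3 = 5/6
q && (q -> p) = 5/6 && 5/6 = 5/6
!(r <-> r) -> (q && (q -> p)) = 0 -> 5/6 = 1
q -> p = 5/6 -> 2/3 = 5/6
q || r = 5/6 || 5/6 = 5/6
!(q || r) = !5/6 = 1/6
(q -> p) <-> !(q || r) = 5/6 <-> 1/6 = 1/3
(!(r <-> r) -> (q && (q -> p))) <-> ((q -> p) <-> !(q || r)) = 1 <-> 1/3 = 1/3
!p = !2/3 = 1/3
!p -> r = 1/3 -> 5/6 = 1
!r = !5/6 = 1/6
!!r = !1/6 = 5/6
(!p -> r) && !!r = 1 && 5/6 = 5/6
p <-> q = 2/3 <-> 5/6 = 5/6
p && r = 2/3 && 5/6 = 2/3
(p <-> q) && (p && r) = 5/6 && 2/3 = 2/3
((!p -> r) && !!r) -> ((p <-> q) && (p && r)) = 5/6 -> 2/3 = 5/6
!r = !5/6 = 1/6
r && r = 5/6 && 5/6 = 5/6
p || r = 2/3 || 5/6 = 5/6
(r && r) && (p || r) = 5/6 && 5/6 = 5/6
!r -> ((r && r) && (p || r)) = 1/6 -> 5/6 = 1
!(!r -> ((r && r) && (p || r))) = !1 = 0
(((!p -> r) && !!r) -> ((p <-> q) && (p && r))) -> !(!r -> ((r && r) && (p || r))) = 5/6 -> 0 = 1/6
((!(r <-> r) -> (q && (q -> p))) <-> ((q -> p) <-> !(q || r))) <-> ((((!p -> r) && !!r) -> ((p <-> q) && (p && r))) -> !(!r -> ((r && r) && (p || r)))) = 1/3 <-> 1/6 = 5/6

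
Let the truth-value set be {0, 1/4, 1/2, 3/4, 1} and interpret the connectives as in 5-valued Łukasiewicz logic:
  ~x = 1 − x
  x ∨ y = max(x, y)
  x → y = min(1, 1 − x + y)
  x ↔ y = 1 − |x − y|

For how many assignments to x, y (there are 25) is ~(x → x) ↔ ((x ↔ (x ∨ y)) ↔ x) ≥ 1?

1

value 1: 1 assignment (counts)
value 3/4: 3 assignments
value 1/2: 5 assignments
value 1/4: 7 assignments
value 0: 9 assignments
So 1 of the 25 assignments meets the threshold.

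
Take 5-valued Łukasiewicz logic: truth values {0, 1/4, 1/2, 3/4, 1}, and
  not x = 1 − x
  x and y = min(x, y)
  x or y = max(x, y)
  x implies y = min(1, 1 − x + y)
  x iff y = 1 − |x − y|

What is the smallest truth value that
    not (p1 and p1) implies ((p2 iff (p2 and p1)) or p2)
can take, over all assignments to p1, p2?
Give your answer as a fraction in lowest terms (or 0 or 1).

Take p1 = 0, p2 = 1/2:
p1 and p1 = 0 and 0 = 0
not (p1 and p1) = not 0 = 1
p2 and p1 = 1/2 and 0 = 0
p2 iff (p2 and p1) = 1/2 iff 0 = 1/2
(p2 iff (p2 and p1)) or p2 = 1/2 or 1/2 = 1/2
not (p1 and p1) implies ((p2 iff (p2 and p1)) or p2) = 1 implies 1/2 = 1/2
No assignment yields a value below 1/2, so this is the minimum.

1/2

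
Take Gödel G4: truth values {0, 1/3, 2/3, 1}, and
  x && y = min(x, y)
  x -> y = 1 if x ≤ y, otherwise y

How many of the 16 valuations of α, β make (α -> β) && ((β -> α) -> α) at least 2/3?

α = 0, β = 0 ↦ 0  <
α = 0, β = 1/3 ↦ 1  ≥
α = 0, β = 2/3 ↦ 1  ≥
α = 0, β = 1 ↦ 1  ≥
α = 1/3, β = 0 ↦ 0  <
α = 1/3, β = 1/3 ↦ 1/3  <
α = 1/3, β = 2/3 ↦ 1  ≥
α = 1/3, β = 1 ↦ 1  ≥
α = 2/3, β = 0 ↦ 0  <
α = 2/3, β = 1/3 ↦ 1/3  <
α = 2/3, β = 2/3 ↦ 2/3  ≥
α = 2/3, β = 1 ↦ 1  ≥
α = 1, β = 0 ↦ 0  <
α = 1, β = 1/3 ↦ 1/3  <
α = 1, β = 2/3 ↦ 2/3  ≥
α = 1, β = 1 ↦ 1  ≥
So 9 of the 16 assignments meet the threshold.

9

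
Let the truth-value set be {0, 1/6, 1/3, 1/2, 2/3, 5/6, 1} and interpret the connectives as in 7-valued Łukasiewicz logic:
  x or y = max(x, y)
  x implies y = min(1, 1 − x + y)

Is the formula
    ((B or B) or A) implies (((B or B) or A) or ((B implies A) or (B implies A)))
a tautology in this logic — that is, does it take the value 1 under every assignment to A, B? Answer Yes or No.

Yes

At A = 1/6, B = 0, for instance:
B or B = 0 or 0 = 0
(B or B) or A = 0 or 1/6 = 1/6
B implies A = 0 implies 1/6 = 1
B implies A = 0 implies 1/6 = 1
(B implies A) or (B implies A) = 1 or 1 = 1
((B or B) or A) or ((B implies A) or (B implies A)) = 1/6 or 1 = 1
((B or B) or A) implies (((B or B) or A) or ((B implies A) or (B implies A))) = 1/6 implies 1 = 1
and checking the remaining 48 assignments likewise gives ≥ 1 in every case.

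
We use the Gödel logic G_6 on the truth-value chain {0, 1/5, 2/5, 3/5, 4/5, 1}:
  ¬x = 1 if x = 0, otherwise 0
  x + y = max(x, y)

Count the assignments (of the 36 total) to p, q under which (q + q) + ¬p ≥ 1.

11

value 1: 11 assignments (counts)
value 4/5: 5 assignments
value 3/5: 5 assignments
value 2/5: 5 assignments
value 1/5: 5 assignments
value 0: 5 assignments
So 11 of the 36 assignments meet the threshold.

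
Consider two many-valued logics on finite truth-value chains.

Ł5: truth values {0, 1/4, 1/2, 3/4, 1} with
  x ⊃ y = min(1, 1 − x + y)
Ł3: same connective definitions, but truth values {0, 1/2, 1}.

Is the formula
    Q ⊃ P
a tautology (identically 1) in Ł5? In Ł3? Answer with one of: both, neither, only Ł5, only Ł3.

neither

In Ł5: at P = 0, Q = 1/4 the value is 3/4 — not a tautology.
In Ł3: at P = 0, Q = 1/2 the value is 1/2 — not a tautology.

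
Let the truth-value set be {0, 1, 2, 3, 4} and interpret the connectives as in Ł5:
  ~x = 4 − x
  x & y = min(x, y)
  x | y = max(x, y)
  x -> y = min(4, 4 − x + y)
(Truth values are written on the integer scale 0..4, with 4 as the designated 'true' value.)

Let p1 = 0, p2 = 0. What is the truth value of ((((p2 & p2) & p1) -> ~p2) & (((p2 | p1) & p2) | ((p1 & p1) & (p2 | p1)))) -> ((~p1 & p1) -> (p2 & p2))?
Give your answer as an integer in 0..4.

p2 & p2 = 0 & 0 = 0
(p2 & p2) & p1 = 0 & 0 = 0
~p2 = ~0 = 4
((p2 & p2) & p1) -> ~p2 = 0 -> 4 = 4
p2 | p1 = 0 | 0 = 0
(p2 | p1) & p2 = 0 & 0 = 0
p1 & p1 = 0 & 0 = 0
p2 | p1 = 0 | 0 = 0
(p1 & p1) & (p2 | p1) = 0 & 0 = 0
((p2 | p1) & p2) | ((p1 & p1) & (p2 | p1)) = 0 | 0 = 0
(((p2 & p2) & p1) -> ~p2) & (((p2 | p1) & p2) | ((p1 & p1) & (p2 | p1))) = 4 & 0 = 0
~p1 = ~0 = 4
~p1 & p1 = 4 & 0 = 0
p2 & p2 = 0 & 0 = 0
(~p1 & p1) -> (p2 & p2) = 0 -> 0 = 4
((((p2 & p2) & p1) -> ~p2) & (((p2 | p1) & p2) | ((p1 & p1) & (p2 | p1)))) -> ((~p1 & p1) -> (p2 & p2)) = 0 -> 4 = 4

4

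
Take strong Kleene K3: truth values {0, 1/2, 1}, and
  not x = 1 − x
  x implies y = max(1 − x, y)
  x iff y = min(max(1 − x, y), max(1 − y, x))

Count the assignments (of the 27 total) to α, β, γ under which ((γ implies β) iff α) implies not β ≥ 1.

value 1: 13 assignments (counts)
value 1/2: 11 assignments
value 0: 3 assignments
So 13 of the 27 assignments meet the threshold.

13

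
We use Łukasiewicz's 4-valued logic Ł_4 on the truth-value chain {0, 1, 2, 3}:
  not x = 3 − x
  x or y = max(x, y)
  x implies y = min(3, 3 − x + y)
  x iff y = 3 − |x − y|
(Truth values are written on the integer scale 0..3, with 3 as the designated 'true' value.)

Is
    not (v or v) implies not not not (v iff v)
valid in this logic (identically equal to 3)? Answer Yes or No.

Counterexample: take v = 0.
v or v = 0 or 0 = 0
not (v or v) = not 0 = 3
v iff v = 0 iff 0 = 3
not (v iff v) = not 3 = 0
not not (v iff v) = not 0 = 3
not not not (v iff v) = not 3 = 0
not (v or v) implies not not not (v iff v) = 3 implies 0 = 0
This gives 0 ≠ 3.

No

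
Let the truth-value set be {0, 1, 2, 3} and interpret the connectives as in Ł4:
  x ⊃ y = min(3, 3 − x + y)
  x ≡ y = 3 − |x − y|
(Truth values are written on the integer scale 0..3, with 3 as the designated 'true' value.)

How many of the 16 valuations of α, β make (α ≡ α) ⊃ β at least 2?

α = 0, β = 0 ↦ 0  <
α = 0, β = 1 ↦ 1  <
α = 0, β = 2 ↦ 2  ≥
α = 0, β = 3 ↦ 3  ≥
α = 1, β = 0 ↦ 0  <
α = 1, β = 1 ↦ 1  <
α = 1, β = 2 ↦ 2  ≥
α = 1, β = 3 ↦ 3  ≥
α = 2, β = 0 ↦ 0  <
α = 2, β = 1 ↦ 1  <
α = 2, β = 2 ↦ 2  ≥
α = 2, β = 3 ↦ 3  ≥
α = 3, β = 0 ↦ 0  <
α = 3, β = 1 ↦ 1  <
α = 3, β = 2 ↦ 2  ≥
α = 3, β = 3 ↦ 3  ≥
So 8 of the 16 assignments meet the threshold.

8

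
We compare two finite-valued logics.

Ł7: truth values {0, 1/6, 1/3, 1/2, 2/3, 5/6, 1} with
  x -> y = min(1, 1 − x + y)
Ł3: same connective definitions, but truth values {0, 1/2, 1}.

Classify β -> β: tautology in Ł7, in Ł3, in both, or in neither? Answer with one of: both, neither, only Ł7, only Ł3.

In Ł7: every assignment gives 1 — tautology.
In Ł3: every assignment gives 1 — tautology.

both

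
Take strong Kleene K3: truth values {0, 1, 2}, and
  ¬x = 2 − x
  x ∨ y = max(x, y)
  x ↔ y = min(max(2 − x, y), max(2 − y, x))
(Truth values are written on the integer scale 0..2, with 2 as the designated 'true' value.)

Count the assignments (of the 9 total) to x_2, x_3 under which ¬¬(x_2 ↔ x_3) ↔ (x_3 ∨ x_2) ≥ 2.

1

x_2 = 0, x_3 = 0 ↦ 0  <
x_2 = 0, x_3 = 1 ↦ 1  <
x_2 = 0, x_3 = 2 ↦ 0  <
x_2 = 1, x_3 = 0 ↦ 1  <
x_2 = 1, x_3 = 1 ↦ 1  <
x_2 = 1, x_3 = 2 ↦ 1  <
x_2 = 2, x_3 = 0 ↦ 0  <
x_2 = 2, x_3 = 1 ↦ 1  <
x_2 = 2, x_3 = 2 ↦ 2  ≥
So 1 of the 9 assignments meets the threshold.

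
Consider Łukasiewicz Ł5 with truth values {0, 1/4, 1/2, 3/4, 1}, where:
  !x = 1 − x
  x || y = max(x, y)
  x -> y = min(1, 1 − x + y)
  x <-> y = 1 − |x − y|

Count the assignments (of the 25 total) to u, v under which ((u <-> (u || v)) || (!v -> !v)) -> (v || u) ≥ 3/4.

value 1: 9 assignments (counts)
value 3/4: 7 assignments (counts)
value 1/2: 5 assignments
value 1/4: 3 assignments
value 0: 1 assignment
So 16 of the 25 assignments meet the threshold.

16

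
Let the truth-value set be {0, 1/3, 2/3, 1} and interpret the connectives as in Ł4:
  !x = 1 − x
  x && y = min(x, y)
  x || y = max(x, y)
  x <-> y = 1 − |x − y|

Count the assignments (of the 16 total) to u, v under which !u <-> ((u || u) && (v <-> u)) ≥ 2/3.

10

u = 0, v = 0 ↦ 0  <
u = 0, v = 1/3 ↦ 0  <
u = 0, v = 2/3 ↦ 0  <
u = 0, v = 1 ↦ 0  <
u = 1/3, v = 0 ↦ 2/3  ≥
u = 1/3, v = 1/3 ↦ 2/3  ≥
u = 1/3, v = 2/3 ↦ 2/3  ≥
u = 1/3, v = 1 ↦ 2/3  ≥
u = 2/3, v = 0 ↦ 1  ≥
u = 2/3, v = 1/3 ↦ 2/3  ≥
u = 2/3, v = 2/3 ↦ 2/3  ≥
u = 2/3, v = 1 ↦ 2/3  ≥
u = 1, v = 0 ↦ 1  ≥
u = 1, v = 1/3 ↦ 2/3  ≥
u = 1, v = 2/3 ↦ 1/3  <
u = 1, v = 1 ↦ 0  <
So 10 of the 16 assignments meet the threshold.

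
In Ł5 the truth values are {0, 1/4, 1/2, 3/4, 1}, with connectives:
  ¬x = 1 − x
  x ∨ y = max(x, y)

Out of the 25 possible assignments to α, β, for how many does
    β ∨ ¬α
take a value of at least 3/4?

16

value 1: 9 assignments (counts)
value 3/4: 7 assignments (counts)
value 1/2: 5 assignments
value 1/4: 3 assignments
value 0: 1 assignment
So 16 of the 25 assignments meet the threshold.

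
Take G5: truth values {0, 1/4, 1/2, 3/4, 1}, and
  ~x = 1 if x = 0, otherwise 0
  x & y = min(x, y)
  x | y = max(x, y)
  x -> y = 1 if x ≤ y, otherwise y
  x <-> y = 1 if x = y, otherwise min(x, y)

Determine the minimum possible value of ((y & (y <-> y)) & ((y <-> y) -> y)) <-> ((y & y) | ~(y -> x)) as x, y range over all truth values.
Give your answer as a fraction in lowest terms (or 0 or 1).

Take x = 0, y = 1/4:
y <-> y = 1/4 <-> 1/4 = 1
y & (y <-> y) = 1/4 & 1 = 1/4
y <-> y = 1/4 <-> 1/4 = 1
(y <-> y) -> y = 1 -> 1/4 = 1/4
(y & (y <-> y)) & ((y <-> y) -> y) = 1/4 & 1/4 = 1/4
y & y = 1/4 & 1/4 = 1/4
y -> x = 1/4 -> 0 = 0
~(y -> x) = ~0 = 1
(y & y) | ~(y -> x) = 1/4 | 1 = 1
((y & (y <-> y)) & ((y <-> y) -> y)) <-> ((y & y) | ~(y -> x)) = 1/4 <-> 1 = 1/4
No assignment yields a value below 1/4, so this is the minimum.

1/4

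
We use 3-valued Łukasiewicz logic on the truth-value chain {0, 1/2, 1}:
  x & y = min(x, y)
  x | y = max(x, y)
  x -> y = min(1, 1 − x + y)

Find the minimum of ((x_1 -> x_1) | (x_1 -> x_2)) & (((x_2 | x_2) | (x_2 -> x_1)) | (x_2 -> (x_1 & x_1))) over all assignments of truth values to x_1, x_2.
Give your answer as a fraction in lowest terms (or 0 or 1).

Take x_1 = 0, x_2 = 1/2:
x_1 -> x_1 = 0 -> 0 = 1
x_1 -> x_2 = 0 -> 1/2 = 1
(x_1 -> x_1) | (x_1 -> x_2) = 1 | 1 = 1
x_2 | x_2 = 1/2 | 1/2 = 1/2
x_2 -> x_1 = 1/2 -> 0 = 1/2
(x_2 | x_2) | (x_2 -> x_1) = 1/2 | 1/2 = 1/2
x_1 & x_1 = 0 & 0 = 0
x_2 -> (x_1 & x_1) = 1/2 -> 0 = 1/2
((x_2 | x_2) | (x_2 -> x_1)) | (x_2 -> (x_1 & x_1)) = 1/2 | 1/2 = 1/2
((x_1 -> x_1) | (x_1 -> x_2)) & (((x_2 | x_2) | (x_2 -> x_1)) | (x_2 -> (x_1 & x_1))) = 1 & 1/2 = 1/2
No assignment yields a value below 1/2, so this is the minimum.

1/2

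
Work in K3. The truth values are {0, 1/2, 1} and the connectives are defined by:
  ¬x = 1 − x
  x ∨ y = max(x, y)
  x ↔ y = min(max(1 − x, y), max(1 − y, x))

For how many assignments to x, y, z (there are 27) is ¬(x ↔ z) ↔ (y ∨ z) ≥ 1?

value 1: 5 assignments (counts)
value 1/2: 17 assignments
value 0: 5 assignments
So 5 of the 27 assignments meet the threshold.

5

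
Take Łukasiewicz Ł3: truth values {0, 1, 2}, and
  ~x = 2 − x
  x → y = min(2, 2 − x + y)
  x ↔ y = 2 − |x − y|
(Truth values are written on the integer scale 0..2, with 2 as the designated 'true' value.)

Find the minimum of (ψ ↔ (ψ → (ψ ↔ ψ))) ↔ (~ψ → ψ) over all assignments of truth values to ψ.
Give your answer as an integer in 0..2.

1

Take ψ = 1:
ψ ↔ ψ = 1 ↔ 1 = 2
ψ → (ψ ↔ ψ) = 1 → 2 = 2
ψ ↔ (ψ → (ψ ↔ ψ)) = 1 ↔ 2 = 1
~ψ = ~1 = 1
~ψ → ψ = 1 → 1 = 2
(ψ ↔ (ψ → (ψ ↔ ψ))) ↔ (~ψ → ψ) = 1 ↔ 2 = 1
No assignment yields a value below 1, so this is the minimum.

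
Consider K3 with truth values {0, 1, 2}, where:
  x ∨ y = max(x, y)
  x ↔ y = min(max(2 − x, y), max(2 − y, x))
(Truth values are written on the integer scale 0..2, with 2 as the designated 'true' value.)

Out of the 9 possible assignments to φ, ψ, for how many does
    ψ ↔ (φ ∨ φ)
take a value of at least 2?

2

φ = 0, ψ = 0 ↦ 2  ≥
φ = 0, ψ = 1 ↦ 1  <
φ = 0, ψ = 2 ↦ 0  <
φ = 1, ψ = 0 ↦ 1  <
φ = 1, ψ = 1 ↦ 1  <
φ = 1, ψ = 2 ↦ 1  <
φ = 2, ψ = 0 ↦ 0  <
φ = 2, ψ = 1 ↦ 1  <
φ = 2, ψ = 2 ↦ 2  ≥
So 2 of the 9 assignments meet the threshold.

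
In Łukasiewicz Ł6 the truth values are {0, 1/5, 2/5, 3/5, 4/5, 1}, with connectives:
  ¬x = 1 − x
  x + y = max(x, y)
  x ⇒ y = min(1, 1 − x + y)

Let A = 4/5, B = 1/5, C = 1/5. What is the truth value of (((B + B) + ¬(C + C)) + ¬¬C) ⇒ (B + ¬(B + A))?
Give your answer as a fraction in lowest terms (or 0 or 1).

2/5

B + B = 1/5 + 1/5 = 1/5
C + C = 1/5 + 1/5 = 1/5
¬(C + C) = ¬1/5 = 4/5
(B + B) + ¬(C + C) = 1/5 + 4/5 = 4/5
¬C = ¬1/5 = 4/5
¬¬C = ¬4/5 = 1/5
((B + B) + ¬(C + C)) + ¬¬C = 4/5 + 1/5 = 4/5
B + A = 1/5 + 4/5 = 4/5
¬(B + A) = ¬4/5 = 1/5
B + ¬(B + A) = 1/5 + 1/5 = 1/5
(((B + B) + ¬(C + C)) + ¬¬C) ⇒ (B + ¬(B + A)) = 4/5 ⇒ 1/5 = 2/5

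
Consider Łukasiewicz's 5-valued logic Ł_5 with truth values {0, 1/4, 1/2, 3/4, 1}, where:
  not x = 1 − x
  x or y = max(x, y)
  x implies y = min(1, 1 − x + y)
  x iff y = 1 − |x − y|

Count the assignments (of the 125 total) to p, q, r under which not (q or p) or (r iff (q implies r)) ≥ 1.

value 1: 49 assignments (counts)
value 3/4: 43 assignments
value 1/2: 25 assignments
value 1/4: 7 assignments
value 0: 1 assignment
So 49 of the 125 assignments meet the threshold.

49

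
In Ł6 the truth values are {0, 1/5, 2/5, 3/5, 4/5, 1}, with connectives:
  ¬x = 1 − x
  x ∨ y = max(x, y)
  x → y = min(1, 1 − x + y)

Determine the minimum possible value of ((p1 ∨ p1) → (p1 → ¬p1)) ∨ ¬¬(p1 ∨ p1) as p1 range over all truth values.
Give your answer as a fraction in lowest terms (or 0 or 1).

Take p1 = 4/5:
p1 ∨ p1 = 4/5 ∨ 4/5 = 4/5
¬p1 = ¬4/5 = 1/5
p1 → ¬p1 = 4/5 → 1/5 = 2/5
(p1 ∨ p1) → (p1 → ¬p1) = 4/5 → 2/5 = 3/5
p1 ∨ p1 = 4/5 ∨ 4/5 = 4/5
¬(p1 ∨ p1) = ¬4/5 = 1/5
¬¬(p1 ∨ p1) = ¬1/5 = 4/5
((p1 ∨ p1) → (p1 → ¬p1)) ∨ ¬¬(p1 ∨ p1) = 3/5 ∨ 4/5 = 4/5
No assignment yields a value below 4/5, so this is the minimum.

4/5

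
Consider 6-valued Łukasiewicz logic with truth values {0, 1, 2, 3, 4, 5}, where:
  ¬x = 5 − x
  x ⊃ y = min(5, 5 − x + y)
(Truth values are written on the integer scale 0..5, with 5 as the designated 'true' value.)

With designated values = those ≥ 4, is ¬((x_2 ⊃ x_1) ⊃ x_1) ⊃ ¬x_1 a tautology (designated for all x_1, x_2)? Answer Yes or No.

At x_1 = 2, x_2 = 0, for instance:
x_2 ⊃ x_1 = 0 ⊃ 2 = 5
(x_2 ⊃ x_1) ⊃ x_1 = 5 ⊃ 2 = 2
¬((x_2 ⊃ x_1) ⊃ x_1) = ¬2 = 3
¬x_1 = ¬2 = 3
¬((x_2 ⊃ x_1) ⊃ x_1) ⊃ ¬x_1 = 3 ⊃ 3 = 5
and checking the remaining 35 assignments likewise gives ≥ 4 in every case.

Yes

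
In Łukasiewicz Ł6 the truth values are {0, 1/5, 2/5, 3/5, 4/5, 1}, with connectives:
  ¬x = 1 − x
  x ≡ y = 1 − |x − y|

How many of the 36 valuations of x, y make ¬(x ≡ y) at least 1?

2

value 1: 2 assignments (counts)
value 4/5: 4 assignments
value 3/5: 6 assignments
value 2/5: 8 assignments
value 1/5: 10 assignments
value 0: 6 assignments
So 2 of the 36 assignments meet the threshold.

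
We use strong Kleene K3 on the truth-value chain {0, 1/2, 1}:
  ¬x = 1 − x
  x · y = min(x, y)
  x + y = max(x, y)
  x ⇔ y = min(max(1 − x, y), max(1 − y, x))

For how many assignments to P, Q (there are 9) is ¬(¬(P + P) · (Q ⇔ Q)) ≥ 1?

P = 0, Q = 0 ↦ 0  <
P = 0, Q = 1/2 ↦ 1/2  <
P = 0, Q = 1 ↦ 0  <
P = 1/2, Q = 0 ↦ 1/2  <
P = 1/2, Q = 1/2 ↦ 1/2  <
P = 1/2, Q = 1 ↦ 1/2  <
P = 1, Q = 0 ↦ 1  ≥
P = 1, Q = 1/2 ↦ 1  ≥
P = 1, Q = 1 ↦ 1  ≥
So 3 of the 9 assignments meet the threshold.

3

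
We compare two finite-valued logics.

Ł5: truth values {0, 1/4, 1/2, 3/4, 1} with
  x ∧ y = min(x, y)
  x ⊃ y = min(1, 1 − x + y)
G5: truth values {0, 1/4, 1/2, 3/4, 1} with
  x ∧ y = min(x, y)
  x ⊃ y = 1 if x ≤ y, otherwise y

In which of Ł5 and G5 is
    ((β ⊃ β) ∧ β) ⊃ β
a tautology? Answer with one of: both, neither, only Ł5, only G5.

In Ł5: every assignment gives 1 — tautology.
In G5: every assignment gives 1 — tautology.

both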